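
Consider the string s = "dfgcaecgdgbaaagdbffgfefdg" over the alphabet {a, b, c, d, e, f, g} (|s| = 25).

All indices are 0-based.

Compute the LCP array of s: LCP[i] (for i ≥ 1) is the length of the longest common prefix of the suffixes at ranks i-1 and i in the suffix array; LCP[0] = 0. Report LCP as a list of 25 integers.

rank | idx | suffix
   0 |  11 | aaagdbffgfefdg
   1 |  12 | aagdbffgfefdg
   2 |   4 | aecgdgbaaagdbffgfefdg
   3 |  13 | agdbffgfefdg
   4 |  10 | baaagdbffgfefdg
   5 |  16 | bffgfefdg
   6 |   3 | caecgdgbaaagdbffgfefdg
   7 |   6 | cgdgbaaagdbffgfefdg
   8 |  15 | dbffgfefdg
   9 |   0 | dfgcaecgdgbaaagdbffgfefdg
  10 |  23 | dg
  11 |   8 | dgbaaagdbffgfefdg
  12 |   5 | ecgdgbaaagdbffgfefdg
  13 |  21 | efdg
  14 |  22 | fdg
  15 |  20 | fefdg
  16 |  17 | ffgfefdg
  17 |   1 | fgcaecgdgbaaagdbffgfefdg
  18 |  18 | fgfefdg
  19 |  24 | g
  20 |   9 | gbaaagdbffgfefdg
  21 |   2 | gcaecgdgbaaagdbffgfefdg
  22 |  14 | gdbffgfefdg
  23 |   7 | gdgbaaagdbffgfefdg
  24 |  19 | gfefdg

SA = [11, 12, 4, 13, 10, 16, 3, 6, 15, 0, 23, 8, 5, 21, 22, 20, 17, 1, 18, 24, 9, 2, 14, 7, 19]
i: (SA[i-1],SA[i]) lcp shared
  1: (11,12) 2 'aa'
  2: (12,4) 1 'a'
  3: (4,13) 1 'a'
  4: (13,10) 0 ''
  5: (10,16) 1 'b'
  6: (16,3) 0 ''
  7: (3,6) 1 'c'
  8: (6,15) 0 ''
  9: (15,0) 1 'd'
  10: (0,23) 1 'd'
  11: (23,8) 2 'dg'
  12: (8,5) 0 ''
  13: (5,21) 1 'e'
  14: (21,22) 0 ''
  15: (22,20) 1 'f'
  16: (20,17) 1 'f'
  17: (17,1) 1 'f'
  18: (1,18) 2 'fg'
  19: (18,24) 0 ''
  20: (24,9) 1 'g'
  21: (9,2) 1 'g'
  22: (2,14) 1 'g'
  23: (14,7) 2 'gd'
  24: (7,19) 1 'g'

[0, 2, 1, 1, 0, 1, 0, 1, 0, 1, 1, 2, 0, 1, 0, 1, 1, 1, 2, 0, 1, 1, 1, 2, 1]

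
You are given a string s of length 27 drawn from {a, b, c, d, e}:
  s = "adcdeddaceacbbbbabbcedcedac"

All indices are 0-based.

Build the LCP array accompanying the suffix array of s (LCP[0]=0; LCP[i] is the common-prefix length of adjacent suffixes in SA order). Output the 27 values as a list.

[0, 1, 2, 2, 1, 0, 1, 2, 3, 2, 1, 0, 1, 1, 1, 2, 3, 0, 3, 1, 2, 1, 1, 0, 1, 2, 2]

sorted suffixes:
  #0 SA[0]=16  'abbcedcedac'
  #1 SA[1]=25  'ac'
  #2 SA[2]=10  'acbbbbabbcedcedac'
  #3 SA[3]=7  'aceacbbbbabbcedcedac'
  #4 SA[4]=0  'adcdeddaceacbbbbabbcedcedac'
  #5 SA[5]=15  'babbcedcedac'
  #6 SA[6]=14  'bbabbcedcedac'
  #7 SA[7]=13  'bbbabbcedcedac'
  #8 SA[8]=12  'bbbbabbcedcedac'
  #9 SA[9]=17  'bbcedcedac'
  #10 SA[10]=18  'bcedcedac'
  #11 SA[11]=26  'c'
  #12 SA[12]=11  'cbbbbabbcedcedac'
  #13 SA[13]=2  'cdeddaceacbbbbabbcedcedac'
  #14 SA[14]=8  'ceacbbbbabbcedcedac'
  #15 SA[15]=22  'cedac'
  #16 SA[16]=19  'cedcedac'
  #17 SA[17]=24  'dac'
  #18 SA[18]=6  'daceacbbbbabbcedcedac'
  #19 SA[19]=1  'dcdeddaceacbbbbabbcedcedac'
  #20 SA[20]=21  'dcedac'
  #21 SA[21]=5  'ddaceacbbbbabbcedcedac'
  #22 SA[22]=3  'deddaceacbbbbabbcedcedac'
  #23 SA[23]=9  'eacbbbbabbcedcedac'
  #24 SA[24]=23  'edac'
  #25 SA[25]=20  'edcedac'
  #26 SA[26]=4  'eddaceacbbbbabbcedcedac'

SA = [16, 25, 10, 7, 0, 15, 14, 13, 12, 17, 18, 26, 11, 2, 8, 22, 19, 24, 6, 1, 21, 5, 3, 9, 23, 20, 4]
[i] adj suffixes → lcp
  [1] 16/25 → 1 ('a')
  [2] 25/10 → 2 ('ac')
  [3] 10/7 → 2 ('ac')
  [4] 7/0 → 1 ('a')
  [5] 0/15 → 0 ('')
  [6] 15/14 → 1 ('b')
  [7] 14/13 → 2 ('bb')
  [8] 13/12 → 3 ('bbb')
  [9] 12/17 → 2 ('bb')
  [10] 17/18 → 1 ('b')
  [11] 18/26 → 0 ('')
  [12] 26/11 → 1 ('c')
  [13] 11/2 → 1 ('c')
  [14] 2/8 → 1 ('c')
  [15] 8/22 → 2 ('ce')
  [16] 22/19 → 3 ('ced')
  [17] 19/24 → 0 ('')
  [18] 24/6 → 3 ('dac')
  [19] 6/1 → 1 ('d')
  [20] 1/21 → 2 ('dc')
  [21] 21/5 → 1 ('d')
  [22] 5/3 → 1 ('d')
  [23] 3/9 → 0 ('')
  [24] 9/23 → 1 ('e')
  [25] 23/20 → 2 ('ed')
  [26] 20/4 → 2 ('ed')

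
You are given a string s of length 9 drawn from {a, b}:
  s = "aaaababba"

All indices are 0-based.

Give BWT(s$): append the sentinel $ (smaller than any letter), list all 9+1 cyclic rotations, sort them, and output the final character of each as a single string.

ab$aaabbaa

rank  rotation    last
    0  $aaaababba  a
    1  a$aaaababb  b
    2  aaaababba$  $
    3  aaababba$a  a
    4  aababba$aa  a
    5  ababba$aaa  a
    6  abba$aaaab  b
    7  ba$aaaabab  b
    8  babba$aaaa  a
    9  bba$aaaaba  a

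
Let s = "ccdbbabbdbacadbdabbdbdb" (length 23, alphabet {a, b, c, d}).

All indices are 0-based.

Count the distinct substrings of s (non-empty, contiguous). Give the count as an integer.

sorted suffixes:
  #0 SA[0]=5  'abbdbacadbdabbdbdb'
  #1 SA[1]=16  'abbdbdb'
  #2 SA[2]=10  'acadbdabbdbdb'
  #3 SA[3]=12  'adbdabbdbdb'
  #4 SA[4]=22  'b'
  #5 SA[5]=4  'babbdbacadbdabbdbdb'
  #6 SA[6]=9  'bacadbdabbdbdb'
  #7 SA[7]=3  'bbabbdbacadbdabbdbdb'
  #8 SA[8]=6  'bbdbacadbdabbdbdb'
  #9 SA[9]=17  'bbdbdb'
  #10 SA[10]=14  'bdabbdbdb'
  #11 SA[11]=20  'bdb'
  #12 SA[12]=7  'bdbacadbdabbdbdb'
  #13 SA[13]=18  'bdbdb'
  #14 SA[14]=11  'cadbdabbdbdb'
  #15 SA[15]=0  'ccdbbabbdbacadbdabbdbdb'
  #16 SA[16]=1  'cdbbabbdbacadbdabbdbdb'
  #17 SA[17]=15  'dabbdbdb'
  #18 SA[18]=21  'db'
  #19 SA[19]=8  'dbacadbdabbdbdb'
  #20 SA[20]=2  'dbbabbdbacadbdabbdbdb'
  #21 SA[21]=13  'dbdabbdbdb'
  #22 SA[22]=19  'dbdb'

SA = [5, 16, 10, 12, 22, 4, 9, 3, 6, 17, 14, 20, 7, 18, 11, 0, 1, 15, 21, 8, 2, 13, 19]
rank  pair      lcp
   1  s[5:],s[16:]  5  'abbdb'
   2  s[16:],s[10:]  1  'a'
   3  s[10:],s[12:]  1  'a'
   4  s[12:],s[22:]  0  ''
   5  s[22:],s[4:]  1  'b'
   6  s[4:],s[9:]  2  'ba'
   7  s[9:],s[3:]  1  'b'
   8  s[3:],s[6:]  2  'bb'
   9  s[6:],s[17:]  4  'bbdb'
  10  s[17:],s[14:]  1  'b'
  11  s[14:],s[20:]  2  'bd'
  12  s[20:],s[7:]  3  'bdb'
  13  s[7:],s[18:]  3  'bdb'
  14  s[18:],s[11:]  0  ''
  15  s[11:],s[0:]  1  'c'
  16  s[0:],s[1:]  1  'c'
  17  s[1:],s[15:]  0  ''
  18  s[15:],s[21:]  1  'd'
  19  s[21:],s[8:]  2  'db'
  20  s[8:],s[2:]  2  'db'
  21  s[2:],s[13:]  2  'db'
  22  s[13:],s[19:]  3  'dbd'

n(n+1)/2 = 23·24/2 = 276
Σ LCP = 0 + 5 + 1 + 1 + 0 + 1 + 2 + 1 + 2 + 4 + 1 + 2 + 3 + 3 + 0 + 1 + 1 + 0 + 1 + 2 + 2 + 2 + 3 = 38
distinct = 276 − 38 = 238

238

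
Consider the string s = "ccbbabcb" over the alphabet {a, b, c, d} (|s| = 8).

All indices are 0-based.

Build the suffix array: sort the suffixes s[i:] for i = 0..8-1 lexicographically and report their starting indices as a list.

[4, 7, 3, 2, 5, 6, 1, 0]

rank | idx | suffix
   0 |   4 | abcb
   1 |   7 | b
   2 |   3 | babcb
   3 |   2 | bbabcb
   4 |   5 | bcb
   5 |   6 | cb
   6 |   1 | cbbabcb
   7 |   0 | ccbbabcb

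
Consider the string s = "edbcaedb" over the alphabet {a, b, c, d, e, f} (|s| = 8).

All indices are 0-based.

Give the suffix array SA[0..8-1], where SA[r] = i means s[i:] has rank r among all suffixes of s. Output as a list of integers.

sorted suffixes:
  #0 SA[0]=4  'aedb'
  #1 SA[1]=7  'b'
  #2 SA[2]=2  'bcaedb'
  #3 SA[3]=3  'caedb'
  #4 SA[4]=6  'db'
  #5 SA[5]=1  'dbcaedb'
  #6 SA[6]=5  'edb'
  #7 SA[7]=0  'edbcaedb'

[4, 7, 2, 3, 6, 1, 5, 0]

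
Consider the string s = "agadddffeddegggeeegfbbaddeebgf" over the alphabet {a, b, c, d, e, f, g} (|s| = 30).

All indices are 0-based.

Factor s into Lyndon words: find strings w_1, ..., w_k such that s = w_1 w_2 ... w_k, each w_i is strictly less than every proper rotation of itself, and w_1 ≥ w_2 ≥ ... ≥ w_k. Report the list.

["ag", "adddffeddegggeeegfbbaddeebgf"]

emit factor 1: 'ag' (i=0, period=2)
emit factor 2: 'adddffeddegggeeegfbbaddeebgf' (i=2, period=28)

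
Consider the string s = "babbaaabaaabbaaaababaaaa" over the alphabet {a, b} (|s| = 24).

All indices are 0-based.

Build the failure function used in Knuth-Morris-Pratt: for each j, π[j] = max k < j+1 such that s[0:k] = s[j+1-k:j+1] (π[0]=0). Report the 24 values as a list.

[0, 0, 1, 1, 2, 0, 0, 1, 2, 0, 0, 1, 1, 2, 0, 0, 0, 1, 2, 3, 2, 0, 0, 0]

π[0] = 0
j=1 s[j]='a': π[1]=0 (border '')
j=2 s[j]='b': π[2]=1 (border 'b')
j=3 s[j]='b': k: 1→0; π[3]=1 (border 'b')
j=4 s[j]='a': π[4]=2 (border 'ba')
j=5 s[j]='a': k: 2→0; π[5]=0 (border '')
j=6 s[j]='a': π[6]=0 (border '')
j=7 s[j]='b': π[7]=1 (border 'b')
j=8 s[j]='a': π[8]=2 (border 'ba')
j=9 s[j]='a': k: 2→0; π[9]=0 (border '')
j=10 s[j]='a': π[10]=0 (border '')
j=11 s[j]='b': π[11]=1 (border 'b')
j=12 s[j]='b': k: 1→0; π[12]=1 (border 'b')
j=13 s[j]='a': π[13]=2 (border 'ba')
j=14 s[j]='a': k: 2→0; π[14]=0 (border '')
j=15 s[j]='a': π[15]=0 (border '')
j=16 s[j]='a': π[16]=0 (border '')
j=17 s[j]='b': π[17]=1 (border 'b')
j=18 s[j]='a': π[18]=2 (border 'ba')
j=19 s[j]='b': π[19]=3 (border 'bab')
j=20 s[j]='a': k: 3→1; π[20]=2 (border 'ba')
j=21 s[j]='a': k: 2→0; π[21]=0 (border '')
j=22 s[j]='a': π[22]=0 (border '')
j=23 s[j]='a': π[23]=0 (border '')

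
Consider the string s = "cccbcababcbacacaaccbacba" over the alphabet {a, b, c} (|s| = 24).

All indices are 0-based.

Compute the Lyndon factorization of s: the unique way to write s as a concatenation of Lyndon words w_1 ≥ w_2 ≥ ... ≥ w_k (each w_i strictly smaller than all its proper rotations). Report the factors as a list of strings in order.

emit factor 1: 'c' (i=0, period=1)
emit factor 2: 'c' (i=1, period=1)
emit factor 3: 'c' (i=2, period=1)
emit factor 4: 'bc' (i=3, period=2)
emit factor 5: 'ababcbacac' (i=5, period=10)
emit factor 6: 'aaccbacb' (i=15, period=8)
emit factor 7: 'a' (i=23, period=1)

["c", "c", "c", "bc", "ababcbacac", "aaccbacb", "a"]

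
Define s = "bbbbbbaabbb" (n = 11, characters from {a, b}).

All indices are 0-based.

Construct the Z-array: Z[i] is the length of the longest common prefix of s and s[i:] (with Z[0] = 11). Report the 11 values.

Z[0]=11
i=1: outside box; Z[1]=5 extend→box=[1,6)
i=2: min(r-i=4, Z[1]=5)=4; Z[2]=4
i=3: min(r-i=3, Z[2]=4)=3; Z[3]=3
i=4: min(r-i=2, Z[3]=3)=2; Z[4]=2
i=5: min(r-i=1, Z[4]=2)=1; Z[5]=1
i=6: outside box; Z[6]=0
i=7: outside box; Z[7]=0
i=8: outside box; Z[8]=3 extend→box=[8,11)
i=9: min(r-i=2, Z[1]=5)=2; Z[9]=2
i=10: min(r-i=1, Z[2]=4)=1; Z[10]=1

[11, 5, 4, 3, 2, 1, 0, 0, 3, 2, 1]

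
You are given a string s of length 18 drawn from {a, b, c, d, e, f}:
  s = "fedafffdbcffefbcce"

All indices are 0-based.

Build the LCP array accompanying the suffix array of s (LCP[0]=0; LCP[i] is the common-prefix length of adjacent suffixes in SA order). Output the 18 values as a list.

[0, 0, 2, 0, 1, 1, 0, 1, 0, 1, 1, 0, 1, 1, 2, 1, 2, 2]

sorted suffixes:
  #0 SA[0]=3  'afffdbcffefbcce'
  #1 SA[1]=14  'bcce'
  #2 SA[2]=8  'bcffefbcce'
  #3 SA[3]=15  'cce'
  #4 SA[4]=16  'ce'
  #5 SA[5]=9  'cffefbcce'
  #6 SA[6]=2  'dafffdbcffefbcce'
  #7 SA[7]=7  'dbcffefbcce'
  #8 SA[8]=17  'e'
  #9 SA[9]=1  'edafffdbcffefbcce'
  #10 SA[10]=12  'efbcce'
  #11 SA[11]=13  'fbcce'
  #12 SA[12]=6  'fdbcffefbcce'
  #13 SA[13]=0  'fedafffdbcffefbcce'
  #14 SA[14]=11  'fefbcce'
  #15 SA[15]=5  'ffdbcffefbcce'
  #16 SA[16]=10  'ffefbcce'
  #17 SA[17]=4  'fffdbcffefbcce'

SA = [3, 14, 8, 15, 16, 9, 2, 7, 17, 1, 12, 13, 6, 0, 11, 5, 10, 4]
rank  pair      lcp
   1  s[3:],s[14:]  0  ''
   2  s[14:],s[8:]  2  'bc'
   3  s[8:],s[15:]  0  ''
   4  s[15:],s[16:]  1  'c'
   5  s[16:],s[9:]  1  'c'
   6  s[9:],s[2:]  0  ''
   7  s[2:],s[7:]  1  'd'
   8  s[7:],s[17:]  0  ''
   9  s[17:],s[1:]  1  'e'
  10  s[1:],s[12:]  1  'e'
  11  s[12:],s[13:]  0  ''
  12  s[13:],s[6:]  1  'f'
  13  s[6:],s[0:]  1  'f'
  14  s[0:],s[11:]  2  'fe'
  15  s[11:],s[5:]  1  'f'
  16  s[5:],s[10:]  2  'ff'
  17  s[10:],s[4:]  2  'ff'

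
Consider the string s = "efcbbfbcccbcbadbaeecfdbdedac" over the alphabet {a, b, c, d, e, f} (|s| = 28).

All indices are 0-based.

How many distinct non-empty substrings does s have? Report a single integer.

378

rank | idx | suffix
   0 |  26 | ac
   1 |  13 | adbaeecfdbdedac
   2 |  16 | aeecfdbdedac
   3 |  12 | badbaeecfdbdedac
   4 |  15 | baeecfdbdedac
   5 |   3 | bbfbcccbcbadbaeecfdbdedac
   6 |  10 | bcbadbaeecfdbdedac
   7 |   6 | bcccbcbadbaeecfdbdedac
   8 |  22 | bdedac
   9 |   4 | bfbcccbcbadbaeecfdbdedac
  10 |  27 | c
  11 |  11 | cbadbaeecfdbdedac
  12 |   2 | cbbfbcccbcbadbaeecfdbdedac
  13 |   9 | cbcbadbaeecfdbdedac
  14 |   8 | ccbcbadbaeecfdbdedac
  15 |   7 | cccbcbadbaeecfdbdedac
  16 |  19 | cfdbdedac
  17 |  25 | dac
  18 |  14 | dbaeecfdbdedac
  19 |  21 | dbdedac
  20 |  23 | dedac
  21 |  18 | ecfdbdedac
  22 |  24 | edac
  23 |  17 | eecfdbdedac
  24 |   0 | efcbbfbcccbcbadbaeecfdbdedac
  25 |   5 | fbcccbcbadbaeecfdbdedac
  26 |   1 | fcbbfbcccbcbadbaeecfdbdedac
  27 |  20 | fdbdedac

SA = [26, 13, 16, 12, 15, 3, 10, 6, 22, 4, 27, 11, 2, 9, 8, 7, 19, 25, 14, 21, 23, 18, 24, 17, 0, 5, 1, 20]
i: (SA[i-1],SA[i]) lcp shared
  1: (26,13) 1 'a'
  2: (13,16) 1 'a'
  3: (16,12) 0 ''
  4: (12,15) 2 'ba'
  5: (15,3) 1 'b'
  6: (3,10) 1 'b'
  7: (10,6) 2 'bc'
  8: (6,22) 1 'b'
  9: (22,4) 1 'b'
  10: (4,27) 0 ''
  11: (27,11) 1 'c'
  12: (11,2) 2 'cb'
  13: (2,9) 2 'cb'
  14: (9,8) 1 'c'
  15: (8,7) 2 'cc'
  16: (7,19) 1 'c'
  17: (19,25) 0 ''
  18: (25,14) 1 'd'
  19: (14,21) 2 'db'
  20: (21,23) 1 'd'
  21: (23,18) 0 ''
  22: (18,24) 1 'e'
  23: (24,17) 1 'e'
  24: (17,0) 1 'e'
  25: (0,5) 0 ''
  26: (5,1) 1 'f'
  27: (1,20) 1 'f'

n(n+1)/2 = 28·29/2 = 406
Σ LCP = 0 + 1 + 1 + 0 + 2 + 1 + 1 + 2 + 1 + 1 + 0 + 1 + 2 + 2 + 1 + 2 + 1 + 0 + 1 + 2 + 1 + 0 + 1 + 1 + 1 + 0 + 1 + 1 = 28
distinct = 406 − 28 = 378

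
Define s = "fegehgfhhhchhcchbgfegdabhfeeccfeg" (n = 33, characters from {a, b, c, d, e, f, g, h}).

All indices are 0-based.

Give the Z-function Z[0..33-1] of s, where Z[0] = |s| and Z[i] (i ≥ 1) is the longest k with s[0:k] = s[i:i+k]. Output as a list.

Z[0]=33
i=1: outside box; Z[1]=0
i=2: outside box; Z[2]=0
i=3: outside box; Z[3]=0
i=4: outside box; Z[4]=0
i=5: outside box; Z[5]=0
i=6: outside box; Z[6]=1 grow→box=[6,7)
i=7: outside box; Z[7]=0
i=8: outside box; Z[8]=0
i=9: outside box; Z[9]=0
i=10: outside box; Z[10]=0
i=11: outside box; Z[11]=0
i=12: outside box; Z[12]=0
i=13: outside box; Z[13]=0
i=14: outside box; Z[14]=0
i=15: outside box; Z[15]=0
i=16: outside box; Z[16]=0
i=17: outside box; Z[17]=0
i=18: outside box; Z[18]=3 grow→box=[18,21)
i=19: min(r-i=2, Z[1]=0)=0; Z[19]=0
i=20: min(r-i=1, Z[2]=0)=0; Z[20]=0
i=21: outside box; Z[21]=0
i=22: outside box; Z[22]=0
i=23: outside box; Z[23]=0
i=24: outside box; Z[24]=0
i=25: outside box; Z[25]=2 grow→box=[25,27)
i=26: min(r-i=1, Z[1]=0)=0; Z[26]=0
i=27: outside box; Z[27]=0
i=28: outside box; Z[28]=0
i=29: outside box; Z[29]=0
i=30: outside box; Z[30]=3 grow→box=[30,33)
i=31: min(r-i=2, Z[1]=0)=0; Z[31]=0
i=32: min(r-i=1, Z[2]=0)=0; Z[32]=0

[33, 0, 0, 0, 0, 0, 1, 0, 0, 0, 0, 0, 0, 0, 0, 0, 0, 0, 3, 0, 0, 0, 0, 0, 0, 2, 0, 0, 0, 0, 3, 0, 0]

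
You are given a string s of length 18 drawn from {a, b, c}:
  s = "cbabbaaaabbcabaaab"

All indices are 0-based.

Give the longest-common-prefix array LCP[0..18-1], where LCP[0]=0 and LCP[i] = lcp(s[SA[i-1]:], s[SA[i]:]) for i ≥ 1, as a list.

sorted suffixes:
  #0 SA[0]=5  'aaaabbcabaaab'
  #1 SA[1]=14  'aaab'
  #2 SA[2]=6  'aaabbcabaaab'
  #3 SA[3]=15  'aab'
  #4 SA[4]=7  'aabbcabaaab'
  #5 SA[5]=16  'ab'
  #6 SA[6]=12  'abaaab'
  #7 SA[7]=2  'abbaaaabbcabaaab'
  #8 SA[8]=8  'abbcabaaab'
  #9 SA[9]=17  'b'
  #10 SA[10]=4  'baaaabbcabaaab'
  #11 SA[11]=13  'baaab'
  #12 SA[12]=1  'babbaaaabbcabaaab'
  #13 SA[13]=3  'bbaaaabbcabaaab'
  #14 SA[14]=9  'bbcabaaab'
  #15 SA[15]=10  'bcabaaab'
  #16 SA[16]=11  'cabaaab'
  #17 SA[17]=0  'cbabbaaaabbcabaaab'

SA = [5, 14, 6, 15, 7, 16, 12, 2, 8, 17, 4, 13, 1, 3, 9, 10, 11, 0]
i: (SA[i-1],SA[i]) lcp shared
  1: (5,14) 3 'aaa'
  2: (14,6) 4 'aaab'
  3: (6,15) 2 'aa'
  4: (15,7) 3 'aab'
  5: (7,16) 1 'a'
  6: (16,12) 2 'ab'
  7: (12,2) 2 'ab'
  8: (2,8) 3 'abb'
  9: (8,17) 0 ''
  10: (17,4) 1 'b'
  11: (4,13) 4 'baaa'
  12: (13,1) 2 'ba'
  13: (1,3) 1 'b'
  14: (3,9) 2 'bb'
  15: (9,10) 1 'b'
  16: (10,11) 0 ''
  17: (11,0) 1 'c'

[0, 3, 4, 2, 3, 1, 2, 2, 3, 0, 1, 4, 2, 1, 2, 1, 0, 1]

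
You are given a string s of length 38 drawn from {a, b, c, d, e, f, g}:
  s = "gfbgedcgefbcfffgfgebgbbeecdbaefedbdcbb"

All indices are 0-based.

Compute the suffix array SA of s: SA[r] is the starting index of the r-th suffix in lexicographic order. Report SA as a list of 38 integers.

rank | idx | suffix
   0 |  28 | aefedbdcbb
   1 |  37 | b
   2 |  27 | baefedbdcbb
   3 |  36 | bb
   4 |  21 | bbeecdbaefedbdcbb
   5 |  10 | bcfffgfgebgbbeecdbaefedbdcbb
   6 |  33 | bdcbb
   7 |  22 | beecdbaefedbdcbb
   8 |  19 | bgbbeecdbaefedbdcbb
   9 |   2 | bgedcgefbcfffgfgebgbbeecdbaefedbdcbb
  10 |  35 | cbb
  11 |  25 | cdbaefedbdcbb
  12 |  11 | cfffgfgebgbbeecdbaefedbdcbb
  13 |   6 | cgefbcfffgfgebgbbeecdbaefedbdcbb
  14 |  26 | dbaefedbdcbb
  15 |  32 | dbdcbb
  16 |  34 | dcbb
  17 |   5 | dcgefbcfffgfgebgbbeecdbaefedbdcbb
  18 |  18 | ebgbbeecdbaefedbdcbb
  19 |  24 | ecdbaefedbdcbb
  20 |  31 | edbdcbb
  21 |   4 | edcgefbcfffgfgebgbbeecdbaefedbdcbb
  22 |  23 | eecdbaefedbdcbb
  23 |   8 | efbcfffgfgebgbbeecdbaefedbdcbb
  24 |  29 | efedbdcbb
  25 |   9 | fbcfffgfgebgbbeecdbaefedbdcbb
  26 |   1 | fbgedcgefbcfffgfgebgbbeecdbaefedbdcbb
  27 |  30 | fedbdcbb
  28 |  12 | fffgfgebgbbeecdbaefedbdcbb
  29 |  13 | ffgfgebgbbeecdbaefedbdcbb
  30 |  16 | fgebgbbeecdbaefedbdcbb
  31 |  14 | fgfgebgbbeecdbaefedbdcbb
  32 |  20 | gbbeecdbaefedbdcbb
  33 |  17 | gebgbbeecdbaefedbdcbb
  34 |   3 | gedcgefbcfffgfgebgbbeecdbaefedbdcbb
  35 |   7 | gefbcfffgfgebgbbeecdbaefedbdcbb
  36 |   0 | gfbgedcgefbcfffgfgebgbbeecdbaefedbdcbb
  37 |  15 | gfgebgbbeecdbaefedbdcbb

[28, 37, 27, 36, 21, 10, 33, 22, 19, 2, 35, 25, 11, 6, 26, 32, 34, 5, 18, 24, 31, 4, 23, 8, 29, 9, 1, 30, 12, 13, 16, 14, 20, 17, 3, 7, 0, 15]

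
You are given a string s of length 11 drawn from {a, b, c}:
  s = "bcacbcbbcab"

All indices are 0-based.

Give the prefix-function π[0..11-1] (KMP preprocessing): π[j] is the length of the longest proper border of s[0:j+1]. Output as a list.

π[0] = 0
j=1 s[j]='c': π[1]=0 (border '')
j=2 s[j]='a': π[2]=0 (border '')
j=3 s[j]='c': π[3]=0 (border '')
j=4 s[j]='b': π[4]=1 (border 'b')
j=5 s[j]='c': π[5]=2 (border 'bc')
j=6 s[j]='b': k: 2→0; π[6]=1 (border 'b')
j=7 s[j]='b': k: 1→0; π[7]=1 (border 'b')
j=8 s[j]='c': π[8]=2 (border 'bc')
j=9 s[j]='a': π[9]=3 (border 'bca')
j=10 s[j]='b': k: 3→0; π[10]=1 (border 'b')

[0, 0, 0, 0, 1, 2, 1, 1, 2, 3, 1]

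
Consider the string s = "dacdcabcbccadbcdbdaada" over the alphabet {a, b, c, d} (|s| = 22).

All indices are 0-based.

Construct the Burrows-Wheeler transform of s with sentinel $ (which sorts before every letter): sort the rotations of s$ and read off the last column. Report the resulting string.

addcdacacdddcbbbaab$acc

rank  rotation                 last
    0  $dacdcabcbccadbcdbdaada  a
    1  a$dacdcabcbccadbcdbdaad  d
    2  aada$dacdcabcbccadbcdbd  d
    3  abcbccadbcdbdaada$dacdc  c
    4  acdcabcbccadbcdbdaada$d  d
    5  ada$dacdcabcbccadbcdbda  a
    6  adbcdbdaada$dacdcabcbcc  c
    7  bcbccadbcdbdaada$dacdca  a
    8  bccadbcdbdaada$dacdcabc  c
    9  bcdbdaada$dacdcabcbccad  d
   10  bdaada$dacdcabcbccadbcd  d
   11  cabcbccadbcdbdaada$dacd  d
   12  cadbcdbdaada$dacdcabcbc  c
   13  cbccadbcdbdaada$dacdcab  b
   14  ccadbcdbdaada$dacdcabcb  b
   15  cdbdaada$dacdcabcbccadb  b
   16  cdcabcbccadbcdbdaada$da  a
   17  da$dacdcabcbccadbcdbdaa  a
   18  daada$dacdcabcbccadbcdb  b
   19  dacdcabcbccadbcdbdaada$  $
   20  dbcdbdaada$dacdcabcbcca  a
   21  dbdaada$dacdcabcbccadbc  c
   22  dcabcbccadbcdbdaada$dac  c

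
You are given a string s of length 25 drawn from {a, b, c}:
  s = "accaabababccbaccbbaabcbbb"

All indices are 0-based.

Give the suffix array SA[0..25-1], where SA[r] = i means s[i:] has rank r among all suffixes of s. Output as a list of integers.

[3, 18, 4, 6, 19, 8, 0, 13, 24, 17, 5, 7, 12, 23, 16, 22, 20, 9, 2, 11, 15, 21, 1, 10, 14]

rank | idx | suffix
   0 |   3 | aabababccbaccbbaabcbbb
   1 |  18 | aabcbbb
   2 |   4 | abababccbaccbbaabcbbb
   3 |   6 | ababccbaccbbaabcbbb
   4 |  19 | abcbbb
   5 |   8 | abccbaccbbaabcbbb
   6 |   0 | accaabababccbaccbbaabcbbb
   7 |  13 | accbbaabcbbb
   8 |  24 | b
   9 |  17 | baabcbbb
  10 |   5 | bababccbaccbbaabcbbb
  11 |   7 | babccbaccbbaabcbbb
  12 |  12 | baccbbaabcbbb
  13 |  23 | bb
  14 |  16 | bbaabcbbb
  15 |  22 | bbb
  16 |  20 | bcbbb
  17 |   9 | bccbaccbbaabcbbb
  18 |   2 | caabababccbaccbbaabcbbb
  19 |  11 | cbaccbbaabcbbb
  20 |  15 | cbbaabcbbb
  21 |  21 | cbbb
  22 |   1 | ccaabababccbaccbbaabcbbb
  23 |  10 | ccbaccbbaabcbbb
  24 |  14 | ccbbaabcbbb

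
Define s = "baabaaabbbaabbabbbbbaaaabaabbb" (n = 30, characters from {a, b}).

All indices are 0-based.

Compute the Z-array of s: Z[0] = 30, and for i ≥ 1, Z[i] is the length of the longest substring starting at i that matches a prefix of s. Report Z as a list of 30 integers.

Z[0]=30
i=1: outside box; Z[1]=0
i=2: outside box; Z[2]=0
i=3: outside box; Z[3]=3 extend→box=[3,6)
i=4: min(r-i=2, Z[1]=0)=0; Z[4]=0
i=5: min(r-i=1, Z[2]=0)=0; Z[5]=0
i=6: outside box; Z[6]=0
i=7: outside box; Z[7]=1 extend→box=[7,8)
i=8: outside box; Z[8]=1 extend→box=[8,9)
i=9: outside box; Z[9]=4 extend→box=[9,13)
i=10: min(r-i=3, Z[1]=0)=0; Z[10]=0
i=11: min(r-i=2, Z[2]=0)=0; Z[11]=0
i=12: min(r-i=1, Z[3]=3)=1; Z[12]=1
i=13: outside box; Z[13]=2 extend→box=[13,15)
i=14: min(r-i=1, Z[1]=0)=0; Z[14]=0
i=15: outside box; Z[15]=1 extend→box=[15,16)
i=16: outside box; Z[16]=1 extend→box=[16,17)
i=17: outside box; Z[17]=1 extend→box=[17,18)
i=18: outside box; Z[18]=1 extend→box=[18,19)
i=19: outside box; Z[19]=3 extend→box=[19,22)
i=20: min(r-i=2, Z[1]=0)=0; Z[20]=0
i=21: min(r-i=1, Z[2]=0)=0; Z[21]=0
i=22: outside box; Z[22]=0
i=23: outside box; Z[23]=0
i=24: outside box; Z[24]=4 extend→box=[24,28)
i=25: min(r-i=3, Z[1]=0)=0; Z[25]=0
i=26: min(r-i=2, Z[2]=0)=0; Z[26]=0
i=27: min(r-i=1, Z[3]=3)=1; Z[27]=1
i=28: outside box; Z[28]=1 extend→box=[28,29)
i=29: outside box; Z[29]=1 extend→box=[29,30)

[30, 0, 0, 3, 0, 0, 0, 1, 1, 4, 0, 0, 1, 2, 0, 1, 1, 1, 1, 3, 0, 0, 0, 0, 4, 0, 0, 1, 1, 1]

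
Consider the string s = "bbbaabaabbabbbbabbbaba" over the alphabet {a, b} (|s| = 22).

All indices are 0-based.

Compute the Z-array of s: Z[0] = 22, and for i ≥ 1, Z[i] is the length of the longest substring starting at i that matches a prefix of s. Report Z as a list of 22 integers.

[22, 2, 1, 0, 0, 1, 0, 0, 2, 1, 0, 3, 4, 2, 1, 0, 4, 2, 1, 0, 1, 0]

Z[0]=22
i=1: i≥r, start 0; Z[1]=2 scan→box=[1,3)
i=2: min(r-i=1, Z[1]=2)=1; Z[2]=1
i=3: i≥r, start 0; Z[3]=0
i=4: i≥r, start 0; Z[4]=0
i=5: i≥r, start 0; Z[5]=1 scan→box=[5,6)
i=6: i≥r, start 0; Z[6]=0
i=7: i≥r, start 0; Z[7]=0
i=8: i≥r, start 0; Z[8]=2 scan→box=[8,10)
i=9: min(r-i=1, Z[1]=2)=1; Z[9]=1
i=10: i≥r, start 0; Z[10]=0
i=11: i≥r, start 0; Z[11]=3 scan→box=[11,14)
i=12: min(r-i=2, Z[1]=2)=2; Z[12]=4 scan→box=[12,16)
i=13: min(r-i=3, Z[1]=2)=2; Z[13]=2
i=14: min(r-i=2, Z[2]=1)=1; Z[14]=1
i=15: min(r-i=1, Z[3]=0)=0; Z[15]=0
i=16: i≥r, start 0; Z[16]=4 scan→box=[16,20)
i=17: min(r-i=3, Z[1]=2)=2; Z[17]=2
i=18: min(r-i=2, Z[2]=1)=1; Z[18]=1
i=19: min(r-i=1, Z[3]=0)=0; Z[19]=0
i=20: i≥r, start 0; Z[20]=1 scan→box=[20,21)
i=21: i≥r, start 0; Z[21]=0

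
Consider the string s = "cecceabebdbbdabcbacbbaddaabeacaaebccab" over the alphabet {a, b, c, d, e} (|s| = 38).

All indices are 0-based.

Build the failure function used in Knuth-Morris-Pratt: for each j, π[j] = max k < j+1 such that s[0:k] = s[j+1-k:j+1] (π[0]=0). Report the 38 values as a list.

[0, 0, 1, 1, 2, 0, 0, 0, 0, 0, 0, 0, 0, 0, 0, 1, 0, 0, 1, 0, 0, 0, 0, 0, 0, 0, 0, 0, 0, 1, 0, 0, 0, 0, 1, 1, 0, 0]

π[0] = 0
j=1 s[j]='e': π[1]=0 (border '')
j=2 s[j]='c': π[2]=1 (border 'c')
j=3 s[j]='c': k: 1→0; π[3]=1 (border 'c')
j=4 s[j]='e': π[4]=2 (border 'ce')
j=5 s[j]='a': k: 2→0; π[5]=0 (border '')
j=6 s[j]='b': π[6]=0 (border '')
j=7 s[j]='e': π[7]=0 (border '')
j=8 s[j]='b': π[8]=0 (border '')
j=9 s[j]='d': π[9]=0 (border '')
j=10 s[j]='b': π[10]=0 (border '')
j=11 s[j]='b': π[11]=0 (border '')
j=12 s[j]='d': π[12]=0 (border '')
j=13 s[j]='a': π[13]=0 (border '')
j=14 s[j]='b': π[14]=0 (border '')
j=15 s[j]='c': π[15]=1 (border 'c')
j=16 s[j]='b': k: 1→0; π[16]=0 (border '')
j=17 s[j]='a': π[17]=0 (border '')
j=18 s[j]='c': π[18]=1 (border 'c')
j=19 s[j]='b': k: 1→0; π[19]=0 (border '')
j=20 s[j]='b': π[20]=0 (border '')
j=21 s[j]='a': π[21]=0 (border '')
j=22 s[j]='d': π[22]=0 (border '')
j=23 s[j]='d': π[23]=0 (border '')
j=24 s[j]='a': π[24]=0 (border '')
j=25 s[j]='a': π[25]=0 (border '')
j=26 s[j]='b': π[26]=0 (border '')
j=27 s[j]='e': π[27]=0 (border '')
j=28 s[j]='a': π[28]=0 (border '')
j=29 s[j]='c': π[29]=1 (border 'c')
j=30 s[j]='a': k: 1→0; π[30]=0 (border '')
j=31 s[j]='a': π[31]=0 (border '')
j=32 s[j]='e': π[32]=0 (border '')
j=33 s[j]='b': π[33]=0 (border '')
j=34 s[j]='c': π[34]=1 (border 'c')
j=35 s[j]='c': k: 1→0; π[35]=1 (border 'c')
j=36 s[j]='a': k: 1→0; π[36]=0 (border '')
j=37 s[j]='b': π[37]=0 (border '')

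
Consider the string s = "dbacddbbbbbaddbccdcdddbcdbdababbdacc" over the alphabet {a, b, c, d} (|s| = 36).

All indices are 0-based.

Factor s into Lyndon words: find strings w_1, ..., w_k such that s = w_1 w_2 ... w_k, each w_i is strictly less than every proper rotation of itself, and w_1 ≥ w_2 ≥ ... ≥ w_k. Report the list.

["d", "b", "acddbbbbbaddbccdcdddbcdbd", "ababbdacc"]

emit factor 1: 'd' (i=0, period=1)
emit factor 2: 'b' (i=1, period=1)
emit factor 3: 'acddbbbbbaddbccdcdddbcdbd' (i=2, period=25)
emit factor 4: 'ababbdacc' (i=27, period=9)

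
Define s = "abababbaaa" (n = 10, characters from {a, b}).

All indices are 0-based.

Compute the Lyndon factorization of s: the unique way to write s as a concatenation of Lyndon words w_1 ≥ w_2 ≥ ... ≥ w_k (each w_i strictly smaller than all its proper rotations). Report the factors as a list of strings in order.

["abababb", "a", "a", "a"]

emit factor 1: 'abababb' (i=0, period=7)
emit factor 2: 'a' (i=7, period=1)
emit factor 3: 'a' (i=8, period=1)
emit factor 4: 'a' (i=9, period=1)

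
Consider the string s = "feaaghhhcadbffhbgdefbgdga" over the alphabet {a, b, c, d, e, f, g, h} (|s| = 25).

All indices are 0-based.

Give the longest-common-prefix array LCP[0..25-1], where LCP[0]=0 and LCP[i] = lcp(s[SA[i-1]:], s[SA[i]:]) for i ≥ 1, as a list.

sorted suffixes:
  #0 SA[0]=24  'a'
  #1 SA[1]=2  'aaghhhcadbffhbgdefbgdga'
  #2 SA[2]=9  'adbffhbgdefbgdga'
  #3 SA[3]=3  'aghhhcadbffhbgdefbgdga'
  #4 SA[4]=11  'bffhbgdefbgdga'
  #5 SA[5]=15  'bgdefbgdga'
  #6 SA[6]=20  'bgdga'
  #7 SA[7]=8  'cadbffhbgdefbgdga'
  #8 SA[8]=10  'dbffhbgdefbgdga'
  #9 SA[9]=17  'defbgdga'
  #10 SA[10]=22  'dga'
  #11 SA[11]=1  'eaaghhhcadbffhbgdefbgdga'
  #12 SA[12]=18  'efbgdga'
  #13 SA[13]=19  'fbgdga'
  #14 SA[14]=0  'feaaghhhcadbffhbgdefbgdga'
  #15 SA[15]=12  'ffhbgdefbgdga'
  #16 SA[16]=13  'fhbgdefbgdga'
  #17 SA[17]=23  'ga'
  #18 SA[18]=16  'gdefbgdga'
  #19 SA[19]=21  'gdga'
  #20 SA[20]=4  'ghhhcadbffhbgdefbgdga'
  #21 SA[21]=14  'hbgdefbgdga'
  #22 SA[22]=7  'hcadbffhbgdefbgdga'
  #23 SA[23]=6  'hhcadbffhbgdefbgdga'
  #24 SA[24]=5  'hhhcadbffhbgdefbgdga'

SA = [24, 2, 9, 3, 11, 15, 20, 8, 10, 17, 22, 1, 18, 19, 0, 12, 13, 23, 16, 21, 4, 14, 7, 6, 5]
[i] adj suffixes → lcp
  [1] 24/2 → 1 ('a')
  [2] 2/9 → 1 ('a')
  [3] 9/3 → 1 ('a')
  [4] 3/11 → 0 ('')
  [5] 11/15 → 1 ('b')
  [6] 15/20 → 3 ('bgd')
  [7] 20/8 → 0 ('')
  [8] 8/10 → 0 ('')
  [9] 10/17 → 1 ('d')
  [10] 17/22 → 1 ('d')
  [11] 22/1 → 0 ('')
  [12] 1/18 → 1 ('e')
  [13] 18/19 → 0 ('')
  [14] 19/0 → 1 ('f')
  [15] 0/12 → 1 ('f')
  [16] 12/13 → 1 ('f')
  [17] 13/23 → 0 ('')
  [18] 23/16 → 1 ('g')
  [19] 16/21 → 2 ('gd')
  [20] 21/4 → 1 ('g')
  [21] 4/14 → 0 ('')
  [22] 14/7 → 1 ('h')
  [23] 7/6 → 1 ('h')
  [24] 6/5 → 2 ('hh')

[0, 1, 1, 1, 0, 1, 3, 0, 0, 1, 1, 0, 1, 0, 1, 1, 1, 0, 1, 2, 1, 0, 1, 1, 2]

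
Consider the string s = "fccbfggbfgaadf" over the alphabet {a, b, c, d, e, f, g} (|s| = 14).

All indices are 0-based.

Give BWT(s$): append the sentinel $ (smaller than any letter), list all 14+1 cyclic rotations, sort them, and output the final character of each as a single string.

rank  rotation         last
    0  $fccbfggbfgaadf  f
    1  aadf$fccbfggbfg  g
    2  adf$fccbfggbfga  a
    3  bfgaadf$fccbfgg  g
    4  bfggbfgaadf$fcc  c
    5  cbfggbfgaadf$fc  c
    6  ccbfggbfgaadf$f  f
    7  df$fccbfggbfgaa  a
    8  f$fccbfggbfgaad  d
    9  fccbfggbfgaadf$  $
   10  fgaadf$fccbfggb  b
   11  fggbfgaadf$fccb  b
   12  gaadf$fccbfggbf  f
   13  gbfgaadf$fccbfg  g
   14  ggbfgaadf$fccbf  f

fgagccfad$bbfgf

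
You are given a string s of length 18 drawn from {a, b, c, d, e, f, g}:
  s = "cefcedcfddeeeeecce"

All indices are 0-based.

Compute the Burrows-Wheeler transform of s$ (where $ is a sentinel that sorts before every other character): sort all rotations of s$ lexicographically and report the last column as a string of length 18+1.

eecf$defdceceeedcec

rank  rotation             last
    0  $cefcedcfddeeeeecce  e
    1  cce$cefcedcfddeeeee  e
    2  ce$cefcedcfddeeeeec  c
    3  cedcfddeeeeecce$cef  f
    4  cefcedcfddeeeeecce$  $
    5  cfddeeeeecce$cefced  d
    6  dcfddeeeeecce$cefce  e
    7  ddeeeeecce$cefcedcf  f
    8  deeeeecce$cefcedcfd  d
    9  e$cefcedcfddeeeeecc  c
   10  ecce$cefcedcfddeeee  e
   11  edcfddeeeeecce$cefc  c
   12  eecce$cefcedcfddeee  e
   13  eeecce$cefcedcfddee  e
   14  eeeecce$cefcedcfdde  e
   15  eeeeecce$cefcedcfdd  d
   16  efcedcfddeeeeecce$c  c
   17  fcedcfddeeeeecce$ce  e
   18  fddeeeeecce$cefcedc  c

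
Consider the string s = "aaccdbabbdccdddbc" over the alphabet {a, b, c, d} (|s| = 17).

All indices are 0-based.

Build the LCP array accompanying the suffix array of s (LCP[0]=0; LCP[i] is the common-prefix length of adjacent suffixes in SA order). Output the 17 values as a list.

[0, 1, 1, 0, 1, 1, 1, 0, 1, 3, 1, 2, 0, 2, 1, 1, 2]

rank | idx | suffix
   0 |   0 | aaccdbabbdccdddbc
   1 |   6 | abbdccdddbc
   2 |   1 | accdbabbdccdddbc
   3 |   5 | babbdccdddbc
   4 |   7 | bbdccdddbc
   5 |  15 | bc
   6 |   8 | bdccdddbc
   7 |  16 | c
   8 |   2 | ccdbabbdccdddbc
   9 |  10 | ccdddbc
  10 |   3 | cdbabbdccdddbc
  11 |  11 | cdddbc
  12 |   4 | dbabbdccdddbc
  13 |  14 | dbc
  14 |   9 | dccdddbc
  15 |  13 | ddbc
  16 |  12 | dddbc

SA = [0, 6, 1, 5, 7, 15, 8, 16, 2, 10, 3, 11, 4, 14, 9, 13, 12]
rank  pair      lcp
   1  s[0:],s[6:]  1  'a'
   2  s[6:],s[1:]  1  'a'
   3  s[1:],s[5:]  0  ''
   4  s[5:],s[7:]  1  'b'
   5  s[7:],s[15:]  1  'b'
   6  s[15:],s[8:]  1  'b'
   7  s[8:],s[16:]  0  ''
   8  s[16:],s[2:]  1  'c'
   9  s[2:],s[10:]  3  'ccd'
  10  s[10:],s[3:]  1  'c'
  11  s[3:],s[11:]  2  'cd'
  12  s[11:],s[4:]  0  ''
  13  s[4:],s[14:]  2  'db'
  14  s[14:],s[9:]  1  'd'
  15  s[9:],s[13:]  1  'd'
  16  s[13:],s[12:]  2  'dd'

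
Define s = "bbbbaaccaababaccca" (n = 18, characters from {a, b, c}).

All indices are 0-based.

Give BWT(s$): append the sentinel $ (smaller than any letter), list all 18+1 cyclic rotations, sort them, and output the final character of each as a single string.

rank  rotation             last
    0  $bbbbaaccaababaccca  a
    1  a$bbbbaaccaababaccc  c
    2  aababaccca$bbbbaacc  c
    3  aaccaababaccca$bbbb  b
    4  ababaccca$bbbbaacca  a
    5  abaccca$bbbbaaccaab  b
    6  accaababaccca$bbbba  a
    7  accca$bbbbaaccaabab  b
    8  baaccaababaccca$bbb  b
    9  babaccca$bbbbaaccaa  a
   10  baccca$bbbbaaccaaba  a
   11  bbaaccaababaccca$bb  b
   12  bbbaaccaababaccca$b  b
   13  bbbbaaccaababaccca$  $
   14  ca$bbbbaaccaababacc  c
   15  caababaccca$bbbbaac  c
   16  cca$bbbbaaccaababac  c
   17  ccaababaccca$bbbbaa  a
   18  ccca$bbbbaaccaababa  a

accbababbaabb$cccaa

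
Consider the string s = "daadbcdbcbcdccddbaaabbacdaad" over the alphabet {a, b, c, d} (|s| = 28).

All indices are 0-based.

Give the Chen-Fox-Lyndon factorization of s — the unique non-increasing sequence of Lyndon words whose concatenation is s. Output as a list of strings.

emit factor 1: 'd' (i=0, period=1)
emit factor 2: 'aadbcdbcbcdccddb' (i=1, period=16)
emit factor 3: 'aaabbacdaad' (i=17, period=11)

["d", "aadbcdbcbcdccddb", "aaabbacdaad"]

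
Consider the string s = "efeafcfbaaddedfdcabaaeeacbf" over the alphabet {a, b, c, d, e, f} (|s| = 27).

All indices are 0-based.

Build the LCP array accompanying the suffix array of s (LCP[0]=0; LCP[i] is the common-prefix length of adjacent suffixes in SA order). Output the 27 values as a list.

rank | idx | suffix
   0 |   8 | aaddedfdcabaaeeacbf
   1 |  19 | aaeeacbf
   2 |  17 | abaaeeacbf
   3 |  23 | acbf
   4 |   9 | addedfdcabaaeeacbf
   5 |  20 | aeeacbf
   6 |   3 | afcfbaaddedfdcabaaeeacbf
   7 |   7 | baaddedfdcabaaeeacbf
   8 |  18 | baaeeacbf
   9 |  25 | bf
  10 |  16 | cabaaeeacbf
  11 |  24 | cbf
  12 |   5 | cfbaaddedfdcabaaeeacbf
  13 |  15 | dcabaaeeacbf
  14 |  10 | ddedfdcabaaeeacbf
  15 |  11 | dedfdcabaaeeacbf
  16 |  13 | dfdcabaaeeacbf
  17 |  22 | eacbf
  18 |   2 | eafcfbaaddedfdcabaaeeacbf
  19 |  12 | edfdcabaaeeacbf
  20 |  21 | eeacbf
  21 |   0 | efeafcfbaaddedfdcabaaeeacbf
  22 |  26 | f
  23 |   6 | fbaaddedfdcabaaeeacbf
  24 |   4 | fcfbaaddedfdcabaaeeacbf
  25 |  14 | fdcabaaeeacbf
  26 |   1 | feafcfbaaddedfdcabaaeeacbf

SA = [8, 19, 17, 23, 9, 20, 3, 7, 18, 25, 16, 24, 5, 15, 10, 11, 13, 22, 2, 12, 21, 0, 26, 6, 4, 14, 1]
rank  pair      lcp
   1  s[8:],s[19:]  2  'aa'
   2  s[19:],s[17:]  1  'a'
   3  s[17:],s[23:]  1  'a'
   4  s[23:],s[9:]  1  'a'
   5  s[9:],s[20:]  1  'a'
   6  s[20:],s[3:]  1  'a'
   7  s[3:],s[7:]  0  ''
   8  s[7:],s[18:]  3  'baa'
   9  s[18:],s[25:]  1  'b'
  10  s[25:],s[16:]  0  ''
  11  s[16:],s[24:]  1  'c'
  12  s[24:],s[5:]  1  'c'
  13  s[5:],s[15:]  0  ''
  14  s[15:],s[10:]  1  'd'
  15  s[10:],s[11:]  1  'd'
  16  s[11:],s[13:]  1  'd'
  17  s[13:],s[22:]  0  ''
  18  s[22:],s[2:]  2  'ea'
  19  s[2:],s[12:]  1  'e'
  20  s[12:],s[21:]  1  'e'
  21  s[21:],s[0:]  1  'e'
  22  s[0:],s[26:]  0  ''
  23  s[26:],s[6:]  1  'f'
  24  s[6:],s[4:]  1  'f'
  25  s[4:],s[14:]  1  'f'
  26  s[14:],s[1:]  1  'f'

[0, 2, 1, 1, 1, 1, 1, 0, 3, 1, 0, 1, 1, 0, 1, 1, 1, 0, 2, 1, 1, 1, 0, 1, 1, 1, 1]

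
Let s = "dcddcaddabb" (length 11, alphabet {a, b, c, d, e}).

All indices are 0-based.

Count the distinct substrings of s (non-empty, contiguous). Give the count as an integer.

rank→(start, suffix):
  0 → (8, 'abb')
  1 → (5, 'addabb')
  2 → (10, 'b')
  3 → (9, 'bb')
  4 → (4, 'caddabb')
  5 → (1, 'cddcaddabb')
  6 → (7, 'dabb')
  7 → (3, 'dcaddabb')
  8 → (0, 'dcddcaddabb')
  9 → (6, 'ddabb')
  10 → (2, 'ddcaddabb')

SA = [8, 5, 10, 9, 4, 1, 7, 3, 0, 6, 2]
i: (SA[i-1],SA[i]) lcp shared
  1: (8,5) 1 'a'
  2: (5,10) 0 ''
  3: (10,9) 1 'b'
  4: (9,4) 0 ''
  5: (4,1) 1 'c'
  6: (1,7) 0 ''
  7: (7,3) 1 'd'
  8: (3,0) 2 'dc'
  9: (0,6) 1 'd'
  10: (6,2) 2 'dd'

n(n+1)/2 = 11·12/2 = 66
Σ LCP = 0 + 1 + 0 + 1 + 0 + 1 + 0 + 1 + 2 + 1 + 2 = 9
distinct = 66 − 9 = 57

57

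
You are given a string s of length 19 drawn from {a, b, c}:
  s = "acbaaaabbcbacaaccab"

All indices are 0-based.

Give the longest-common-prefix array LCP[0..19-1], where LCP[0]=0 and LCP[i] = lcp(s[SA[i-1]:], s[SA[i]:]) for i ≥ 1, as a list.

[0, 3, 2, 2, 1, 2, 1, 2, 2, 0, 1, 2, 1, 1, 0, 2, 1, 3, 1]

sorted suffixes:
  #0 SA[0]=3  'aaaabbcbacaaccab'
  #1 SA[1]=4  'aaabbcbacaaccab'
  #2 SA[2]=5  'aabbcbacaaccab'
  #3 SA[3]=13  'aaccab'
  #4 SA[4]=17  'ab'
  #5 SA[5]=6  'abbcbacaaccab'
  #6 SA[6]=11  'acaaccab'
  #7 SA[7]=0  'acbaaaabbcbacaaccab'
  #8 SA[8]=14  'accab'
  #9 SA[9]=18  'b'
  #10 SA[10]=2  'baaaabbcbacaaccab'
  #11 SA[11]=10  'bacaaccab'
  #12 SA[12]=7  'bbcbacaaccab'
  #13 SA[13]=8  'bcbacaaccab'
  #14 SA[14]=12  'caaccab'
  #15 SA[15]=16  'cab'
  #16 SA[16]=1  'cbaaaabbcbacaaccab'
  #17 SA[17]=9  'cbacaaccab'
  #18 SA[18]=15  'ccab'

SA = [3, 4, 5, 13, 17, 6, 11, 0, 14, 18, 2, 10, 7, 8, 12, 16, 1, 9, 15]
i: (SA[i-1],SA[i]) lcp shared
  1: (3,4) 3 'aaa'
  2: (4,5) 2 'aa'
  3: (5,13) 2 'aa'
  4: (13,17) 1 'a'
  5: (17,6) 2 'ab'
  6: (6,11) 1 'a'
  7: (11,0) 2 'ac'
  8: (0,14) 2 'ac'
  9: (14,18) 0 ''
  10: (18,2) 1 'b'
  11: (2,10) 2 'ba'
  12: (10,7) 1 'b'
  13: (7,8) 1 'b'
  14: (8,12) 0 ''
  15: (12,16) 2 'ca'
  16: (16,1) 1 'c'
  17: (1,9) 3 'cba'
  18: (9,15) 1 'c'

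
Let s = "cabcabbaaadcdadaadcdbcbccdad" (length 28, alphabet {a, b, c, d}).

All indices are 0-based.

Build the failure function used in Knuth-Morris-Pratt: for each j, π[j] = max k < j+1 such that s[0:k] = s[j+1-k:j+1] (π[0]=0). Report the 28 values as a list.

[0, 0, 0, 1, 2, 3, 0, 0, 0, 0, 0, 1, 0, 0, 0, 0, 0, 0, 1, 0, 0, 1, 0, 1, 1, 0, 0, 0]

π[0] = 0
j=1 s[j]='a': π[1]=0 (border '')
j=2 s[j]='b': π[2]=0 (border '')
j=3 s[j]='c': π[3]=1 (border 'c')
j=4 s[j]='a': π[4]=2 (border 'ca')
j=5 s[j]='b': π[5]=3 (border 'cab')
j=6 s[j]='b': k: 3→0; π[6]=0 (border '')
j=7 s[j]='a': π[7]=0 (border '')
j=8 s[j]='a': π[8]=0 (border '')
j=9 s[j]='a': π[9]=0 (border '')
j=10 s[j]='d': π[10]=0 (border '')
j=11 s[j]='c': π[11]=1 (border 'c')
j=12 s[j]='d': k: 1→0; π[12]=0 (border '')
j=13 s[j]='a': π[13]=0 (border '')
j=14 s[j]='d': π[14]=0 (border '')
j=15 s[j]='a': π[15]=0 (border '')
j=16 s[j]='a': π[16]=0 (border '')
j=17 s[j]='d': π[17]=0 (border '')
j=18 s[j]='c': π[18]=1 (border 'c')
j=19 s[j]='d': k: 1→0; π[19]=0 (border '')
j=20 s[j]='b': π[20]=0 (border '')
j=21 s[j]='c': π[21]=1 (border 'c')
j=22 s[j]='b': k: 1→0; π[22]=0 (border '')
j=23 s[j]='c': π[23]=1 (border 'c')
j=24 s[j]='c': k: 1→0; π[24]=1 (border 'c')
j=25 s[j]='d': k: 1→0; π[25]=0 (border '')
j=26 s[j]='a': π[26]=0 (border '')
j=27 s[j]='d': π[27]=0 (border '')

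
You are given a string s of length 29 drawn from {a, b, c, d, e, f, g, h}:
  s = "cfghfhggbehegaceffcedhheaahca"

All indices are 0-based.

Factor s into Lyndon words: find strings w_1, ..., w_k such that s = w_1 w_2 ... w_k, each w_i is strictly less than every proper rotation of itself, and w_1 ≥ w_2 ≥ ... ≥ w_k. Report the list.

emit factor 1: 'cfghfhgg' (i=0, period=8)
emit factor 2: 'beheg' (i=8, period=5)
emit factor 3: 'aceffcedhhe' (i=13, period=11)
emit factor 4: 'aahc' (i=24, period=4)
emit factor 5: 'a' (i=28, period=1)

["cfghfhgg", "beheg", "aceffcedhhe", "aahc", "a"]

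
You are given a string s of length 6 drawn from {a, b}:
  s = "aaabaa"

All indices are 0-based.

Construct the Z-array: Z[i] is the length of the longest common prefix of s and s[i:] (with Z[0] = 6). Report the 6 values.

Z[0]=6
i=1: fresh scan; Z[1]=2 scan→box=[1,3)
i=2: min(r-i=1, Z[1]=2)=1; Z[2]=1
i=3: fresh scan; Z[3]=0
i=4: fresh scan; Z[4]=2 scan→box=[4,6)
i=5: min(r-i=1, Z[1]=2)=1; Z[5]=1

[6, 2, 1, 0, 2, 1]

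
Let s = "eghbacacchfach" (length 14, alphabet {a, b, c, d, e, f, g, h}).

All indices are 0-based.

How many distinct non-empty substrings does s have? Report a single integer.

sorted suffixes:
  #0 SA[0]=4  'acacchfach'
  #1 SA[1]=6  'acchfach'
  #2 SA[2]=11  'ach'
  #3 SA[3]=3  'bacacchfach'
  #4 SA[4]=5  'cacchfach'
  #5 SA[5]=7  'cchfach'
  #6 SA[6]=12  'ch'
  #7 SA[7]=8  'chfach'
  #8 SA[8]=0  'eghbacacchfach'
  #9 SA[9]=10  'fach'
  #10 SA[10]=1  'ghbacacchfach'
  #11 SA[11]=13  'h'
  #12 SA[12]=2  'hbacacchfach'
  #13 SA[13]=9  'hfach'

SA = [4, 6, 11, 3, 5, 7, 12, 8, 0, 10, 1, 13, 2, 9]
i: (SA[i-1],SA[i]) lcp shared
  1: (4,6) 2 'ac'
  2: (6,11) 2 'ac'
  3: (11,3) 0 ''
  4: (3,5) 0 ''
  5: (5,7) 1 'c'
  6: (7,12) 1 'c'
  7: (12,8) 2 'ch'
  8: (8,0) 0 ''
  9: (0,10) 0 ''
  10: (10,1) 0 ''
  11: (1,13) 0 ''
  12: (13,2) 1 'h'
  13: (2,9) 1 'h'

n(n+1)/2 = 14·15/2 = 105
Σ LCP = 0 + 2 + 2 + 0 + 0 + 1 + 1 + 2 + 0 + 0 + 0 + 0 + 1 + 1 = 10
distinct = 105 − 10 = 95

95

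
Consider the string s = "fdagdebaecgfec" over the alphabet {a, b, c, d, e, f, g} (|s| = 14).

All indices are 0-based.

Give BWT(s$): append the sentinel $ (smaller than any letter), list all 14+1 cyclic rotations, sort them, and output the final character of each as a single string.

cbdeeefgdfa$gac

rank  rotation         last
    0  $fdagdebaecgfec  c
    1  aecgfec$fdagdeb  b
    2  agdebaecgfec$fd  d
    3  baecgfec$fdagde  e
    4  c$fdagdebaecgfe  e
    5  cgfec$fdagdebae  e
    6  dagdebaecgfec$f  f
    7  debaecgfec$fdag  g
    8  ebaecgfec$fdagd  d
    9  ec$fdagdebaecgf  f
   10  ecgfec$fdagdeba  a
   11  fdagdebaecgfec$  $
   12  fec$fdagdebaecg  g
   13  gdebaecgfec$fda  a
   14  gfec$fdagdebaec  c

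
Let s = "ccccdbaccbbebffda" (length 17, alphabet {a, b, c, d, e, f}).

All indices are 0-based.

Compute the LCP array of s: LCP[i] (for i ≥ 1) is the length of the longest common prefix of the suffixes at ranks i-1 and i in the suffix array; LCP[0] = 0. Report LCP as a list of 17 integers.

rank→(start, suffix):
  0 → (16, 'a')
  1 → (6, 'accbbebffda')
  2 → (5, 'baccbbebffda')
  3 → (9, 'bbebffda')
  4 → (10, 'bebffda')
  5 → (12, 'bffda')
  6 → (8, 'cbbebffda')
  7 → (7, 'ccbbebffda')
  8 → (0, 'ccccdbaccbbebffda')
  9 → (1, 'cccdbaccbbebffda')
  10 → (2, 'ccdbaccbbebffda')
  11 → (3, 'cdbaccbbebffda')
  12 → (15, 'da')
  13 → (4, 'dbaccbbebffda')
  14 → (11, 'ebffda')
  15 → (14, 'fda')
  16 → (13, 'ffda')

SA = [16, 6, 5, 9, 10, 12, 8, 7, 0, 1, 2, 3, 15, 4, 11, 14, 13]
[i] adj suffixes → lcp
  [1] 16/6 → 1 ('a')
  [2] 6/5 → 0 ('')
  [3] 5/9 → 1 ('b')
  [4] 9/10 → 1 ('b')
  [5] 10/12 → 1 ('b')
  [6] 12/8 → 0 ('')
  [7] 8/7 → 1 ('c')
  [8] 7/0 → 2 ('cc')
  [9] 0/1 → 3 ('ccc')
  [10] 1/2 → 2 ('cc')
  [11] 2/3 → 1 ('c')
  [12] 3/15 → 0 ('')
  [13] 15/4 → 1 ('d')
  [14] 4/11 → 0 ('')
  [15] 11/14 → 0 ('')
  [16] 14/13 → 1 ('f')

[0, 1, 0, 1, 1, 1, 0, 1, 2, 3, 2, 1, 0, 1, 0, 0, 1]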